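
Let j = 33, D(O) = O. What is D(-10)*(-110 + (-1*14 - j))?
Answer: 1570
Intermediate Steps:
D(-10)*(-110 + (-1*14 - j)) = -10*(-110 + (-1*14 - 1*33)) = -10*(-110 + (-14 - 33)) = -10*(-110 - 47) = -10*(-157) = 1570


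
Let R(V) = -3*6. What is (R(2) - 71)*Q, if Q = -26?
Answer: 2314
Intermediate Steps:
R(V) = -18
(R(2) - 71)*Q = (-18 - 71)*(-26) = -89*(-26) = 2314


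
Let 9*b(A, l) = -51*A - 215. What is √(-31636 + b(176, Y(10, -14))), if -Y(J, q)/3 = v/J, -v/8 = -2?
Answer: I*√293915/3 ≈ 180.71*I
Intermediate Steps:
v = 16 (v = -8*(-2) = 16)
Y(J, q) = -48/J
b(A, l) = -215/9 - 17*A/3 (b(A, l) = (-51*A - 215)/9 = (-215 - 51*A)/9 = -215/9 - 17*A/3)
√(-31636 + b(176, Y(10, -14))) = √(-31636 + (-215/9 - 17/3*176)) = √(-31636 + (-215/9 - 2992/3)) = √(-31636 - 9191/9) = √(-293915/9) = I*√293915/3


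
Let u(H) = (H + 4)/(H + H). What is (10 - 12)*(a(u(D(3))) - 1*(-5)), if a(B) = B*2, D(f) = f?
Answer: -44/3 ≈ -14.667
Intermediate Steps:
u(H) = (4 + H)/(2*H) (u(H) = (4 + H)/((2*H)) = (4 + H)*(1/(2*H)) = (4 + H)/(2*H))
a(B) = 2*B
(10 - 12)*(a(u(D(3))) - 1*(-5)) = (10 - 12)*(2*((½)*(4 + 3)/3) - 1*(-5)) = -2*(2*((½)*(⅓)*7) + 5) = -2*(2*(7/6) + 5) = -2*(7/3 + 5) = -2*22/3 = -44/3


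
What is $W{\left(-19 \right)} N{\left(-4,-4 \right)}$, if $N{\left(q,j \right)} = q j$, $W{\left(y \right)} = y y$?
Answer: $5776$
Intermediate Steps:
$W{\left(y \right)} = y^{2}$
$N{\left(q,j \right)} = j q$
$W{\left(-19 \right)} N{\left(-4,-4 \right)} = \left(-19\right)^{2} \left(\left(-4\right) \left(-4\right)\right) = 361 \cdot 16 = 5776$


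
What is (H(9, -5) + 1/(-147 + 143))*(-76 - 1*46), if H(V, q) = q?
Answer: 1281/2 ≈ 640.50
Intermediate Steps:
(H(9, -5) + 1/(-147 + 143))*(-76 - 1*46) = (-5 + 1/(-147 + 143))*(-76 - 1*46) = (-5 + 1/(-4))*(-76 - 46) = (-5 - ¼)*(-122) = -21/4*(-122) = 1281/2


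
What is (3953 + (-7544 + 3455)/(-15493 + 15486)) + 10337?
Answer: 104119/7 ≈ 14874.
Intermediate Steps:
(3953 + (-7544 + 3455)/(-15493 + 15486)) + 10337 = (3953 - 4089/(-7)) + 10337 = (3953 - 4089*(-⅐)) + 10337 = (3953 + 4089/7) + 10337 = 31760/7 + 10337 = 104119/7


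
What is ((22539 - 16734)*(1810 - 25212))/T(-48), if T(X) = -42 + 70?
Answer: -67924305/14 ≈ -4.8517e+6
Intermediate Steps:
T(X) = 28
((22539 - 16734)*(1810 - 25212))/T(-48) = ((22539 - 16734)*(1810 - 25212))/28 = (5805*(-23402))*(1/28) = -135848610*1/28 = -67924305/14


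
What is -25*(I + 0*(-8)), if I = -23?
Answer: 575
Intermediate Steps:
-25*(I + 0*(-8)) = -25*(-23 + 0*(-8)) = -25*(-23 + 0) = -25*(-23) = 575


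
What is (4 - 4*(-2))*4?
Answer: 48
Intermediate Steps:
(4 - 4*(-2))*4 = (4 + 8)*4 = 12*4 = 48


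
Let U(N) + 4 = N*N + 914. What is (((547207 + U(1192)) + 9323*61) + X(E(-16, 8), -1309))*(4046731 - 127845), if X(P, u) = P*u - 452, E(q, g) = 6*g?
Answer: 9696891518400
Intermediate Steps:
X(P, u) = -452 + P*u
U(N) = 910 + N² (U(N) = -4 + (N*N + 914) = -4 + (N² + 914) = -4 + (914 + N²) = 910 + N²)
(((547207 + U(1192)) + 9323*61) + X(E(-16, 8), -1309))*(4046731 - 127845) = (((547207 + (910 + 1192²)) + 9323*61) + (-452 + (6*8)*(-1309)))*(4046731 - 127845) = (((547207 + (910 + 1420864)) + 568703) + (-452 + 48*(-1309)))*3918886 = (((547207 + 1421774) + 568703) + (-452 - 62832))*3918886 = ((1968981 + 568703) - 63284)*3918886 = (2537684 - 63284)*3918886 = 2474400*3918886 = 9696891518400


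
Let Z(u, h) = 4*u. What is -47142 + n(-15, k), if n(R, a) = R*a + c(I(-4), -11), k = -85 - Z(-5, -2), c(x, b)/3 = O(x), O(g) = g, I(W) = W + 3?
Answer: -46170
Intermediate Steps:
I(W) = 3 + W
c(x, b) = 3*x
k = -65 (k = -85 - 4*(-5) = -85 - 1*(-20) = -85 + 20 = -65)
n(R, a) = -3 + R*a (n(R, a) = R*a + 3*(3 - 4) = R*a + 3*(-1) = R*a - 3 = -3 + R*a)
-47142 + n(-15, k) = -47142 + (-3 - 15*(-65)) = -47142 + (-3 + 975) = -47142 + 972 = -46170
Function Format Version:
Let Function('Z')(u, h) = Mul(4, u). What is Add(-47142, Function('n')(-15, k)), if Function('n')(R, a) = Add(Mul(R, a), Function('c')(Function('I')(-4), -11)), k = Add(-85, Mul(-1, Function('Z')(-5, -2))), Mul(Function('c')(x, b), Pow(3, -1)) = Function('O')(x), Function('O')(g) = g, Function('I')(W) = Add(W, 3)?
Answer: -46170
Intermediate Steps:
Function('I')(W) = Add(3, W)
Function('c')(x, b) = Mul(3, x)
k = -65 (k = Add(-85, Mul(-1, Mul(4, -5))) = Add(-85, Mul(-1, -20)) = Add(-85, 20) = -65)
Function('n')(R, a) = Add(-3, Mul(R, a)) (Function('n')(R, a) = Add(Mul(R, a), Mul(3, Add(3, -4))) = Add(Mul(R, a), Mul(3, -1)) = Add(Mul(R, a), -3) = Add(-3, Mul(R, a)))
Add(-47142, Function('n')(-15, k)) = Add(-47142, Add(-3, Mul(-15, -65))) = Add(-47142, Add(-3, 975)) = Add(-47142, 972) = -46170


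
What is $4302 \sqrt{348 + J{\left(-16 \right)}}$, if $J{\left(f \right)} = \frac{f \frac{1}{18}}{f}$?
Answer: $717 \sqrt{12530} \approx 80259.0$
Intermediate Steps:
$J{\left(f \right)} = \frac{1}{18}$ ($J{\left(f \right)} = \frac{f \frac{1}{18}}{f} = \frac{\frac{1}{18} f}{f} = \frac{1}{18}$)
$4302 \sqrt{348 + J{\left(-16 \right)}} = 4302 \sqrt{348 + \frac{1}{18}} = 4302 \sqrt{\frac{6265}{18}} = 4302 \frac{\sqrt{12530}}{6} = 717 \sqrt{12530}$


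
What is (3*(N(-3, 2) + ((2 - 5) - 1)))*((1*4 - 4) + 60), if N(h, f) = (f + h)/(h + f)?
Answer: -540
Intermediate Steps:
N(h, f) = 1 (N(h, f) = (f + h)/(f + h) = 1)
(3*(N(-3, 2) + ((2 - 5) - 1)))*((1*4 - 4) + 60) = (3*(1 + ((2 - 5) - 1)))*((1*4 - 4) + 60) = (3*(1 + (-3 - 1)))*((4 - 4) + 60) = (3*(1 - 4))*(0 + 60) = (3*(-3))*60 = -9*60 = -540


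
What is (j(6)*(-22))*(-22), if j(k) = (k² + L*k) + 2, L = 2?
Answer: 24200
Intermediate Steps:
j(k) = 2 + k² + 2*k (j(k) = (k² + 2*k) + 2 = 2 + k² + 2*k)
(j(6)*(-22))*(-22) = ((2 + 6² + 2*6)*(-22))*(-22) = ((2 + 36 + 12)*(-22))*(-22) = (50*(-22))*(-22) = -1100*(-22) = 24200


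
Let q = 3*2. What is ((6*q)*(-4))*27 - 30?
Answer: -3918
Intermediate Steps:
q = 6
((6*q)*(-4))*27 - 30 = ((6*6)*(-4))*27 - 30 = (36*(-4))*27 - 30 = -144*27 - 30 = -3888 - 30 = -3918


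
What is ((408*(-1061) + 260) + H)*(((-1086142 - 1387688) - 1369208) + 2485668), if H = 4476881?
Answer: -5489547694610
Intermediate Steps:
((408*(-1061) + 260) + H)*(((-1086142 - 1387688) - 1369208) + 2485668) = ((408*(-1061) + 260) + 4476881)*(((-1086142 - 1387688) - 1369208) + 2485668) = ((-432888 + 260) + 4476881)*((-2473830 - 1369208) + 2485668) = (-432628 + 4476881)*(-3843038 + 2485668) = 4044253*(-1357370) = -5489547694610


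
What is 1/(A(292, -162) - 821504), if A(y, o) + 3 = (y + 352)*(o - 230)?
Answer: -1/1073955 ≈ -9.3114e-7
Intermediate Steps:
A(y, o) = -3 + (-230 + o)*(352 + y) (A(y, o) = -3 + (y + 352)*(o - 230) = -3 + (352 + y)*(-230 + o) = -3 + (-230 + o)*(352 + y))
1/(A(292, -162) - 821504) = 1/((-80963 - 230*292 + 352*(-162) - 162*292) - 821504) = 1/((-80963 - 67160 - 57024 - 47304) - 821504) = 1/(-252451 - 821504) = 1/(-1073955) = -1/1073955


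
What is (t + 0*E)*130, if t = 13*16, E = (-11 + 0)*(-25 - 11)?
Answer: 27040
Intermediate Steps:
E = 396 (E = -11*(-36) = 396)
t = 208
(t + 0*E)*130 = (208 + 0*396)*130 = (208 + 0)*130 = 208*130 = 27040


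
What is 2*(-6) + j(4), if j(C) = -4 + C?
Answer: -12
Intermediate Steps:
2*(-6) + j(4) = 2*(-6) + (-4 + 4) = -12 + 0 = -12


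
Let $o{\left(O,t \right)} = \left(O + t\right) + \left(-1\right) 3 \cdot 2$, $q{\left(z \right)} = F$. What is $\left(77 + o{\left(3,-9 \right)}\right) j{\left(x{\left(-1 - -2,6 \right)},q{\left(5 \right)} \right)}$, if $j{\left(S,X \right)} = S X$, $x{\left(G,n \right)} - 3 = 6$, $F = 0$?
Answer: $0$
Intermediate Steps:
$x{\left(G,n \right)} = 9$ ($x{\left(G,n \right)} = 3 + 6 = 9$)
$q{\left(z \right)} = 0$
$o{\left(O,t \right)} = -6 + O + t$ ($o{\left(O,t \right)} = \left(O + t\right) - 6 = -6 + O + t$)
$\left(77 + o{\left(3,-9 \right)}\right) j{\left(x{\left(-1 - -2,6 \right)},q{\left(5 \right)} \right)} = \left(77 - 12\right) 9 \cdot 0 = \left(77 - 12\right) 0 = 65 \cdot 0 = 0$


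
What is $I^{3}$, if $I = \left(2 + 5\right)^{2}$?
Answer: $117649$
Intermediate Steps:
$I = 49$ ($I = 7^{2} = 49$)
$I^{3} = 49^{3} = 117649$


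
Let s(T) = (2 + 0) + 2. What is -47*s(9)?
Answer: -188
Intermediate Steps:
s(T) = 4 (s(T) = 2 + 2 = 4)
-47*s(9) = -47*4 = -188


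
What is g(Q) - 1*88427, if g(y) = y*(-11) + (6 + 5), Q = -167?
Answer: -86579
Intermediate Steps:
g(y) = 11 - 11*y (g(y) = -11*y + 11 = 11 - 11*y)
g(Q) - 1*88427 = (11 - 11*(-167)) - 1*88427 = (11 + 1837) - 88427 = 1848 - 88427 = -86579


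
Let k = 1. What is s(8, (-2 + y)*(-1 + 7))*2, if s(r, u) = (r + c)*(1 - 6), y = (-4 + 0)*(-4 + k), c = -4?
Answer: -40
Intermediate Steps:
y = 12 (y = (-4 + 0)*(-4 + 1) = -4*(-3) = 12)
s(r, u) = 20 - 5*r (s(r, u) = (r - 4)*(1 - 6) = (-4 + r)*(-5) = 20 - 5*r)
s(8, (-2 + y)*(-1 + 7))*2 = (20 - 5*8)*2 = (20 - 40)*2 = -20*2 = -40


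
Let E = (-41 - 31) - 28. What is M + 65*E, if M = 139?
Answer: -6361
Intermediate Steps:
E = -100 (E = -72 - 28 = -100)
M + 65*E = 139 + 65*(-100) = 139 - 6500 = -6361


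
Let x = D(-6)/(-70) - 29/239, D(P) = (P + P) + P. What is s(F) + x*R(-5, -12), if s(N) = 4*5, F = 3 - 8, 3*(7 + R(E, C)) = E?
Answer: 472364/25095 ≈ 18.823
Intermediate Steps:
R(E, C) = -7 + E/3
D(P) = 3*P (D(P) = 2*P + P = 3*P)
F = -5
x = 1136/8365 (x = (3*(-6))/(-70) - 29/239 = -18*(-1/70) - 29*1/239 = 9/35 - 29/239 = 1136/8365 ≈ 0.13580)
s(N) = 20
s(F) + x*R(-5, -12) = 20 + 1136*(-7 + (⅓)*(-5))/8365 = 20 + 1136*(-7 - 5/3)/8365 = 20 + (1136/8365)*(-26/3) = 20 - 29536/25095 = 472364/25095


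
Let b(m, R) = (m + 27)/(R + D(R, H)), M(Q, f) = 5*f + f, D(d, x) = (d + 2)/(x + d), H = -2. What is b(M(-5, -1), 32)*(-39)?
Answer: -1755/71 ≈ -24.718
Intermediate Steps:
D(d, x) = (2 + d)/(d + x)
M(Q, f) = 6*f
b(m, R) = (27 + m)/(R + (2 + R)/(-2 + R)) (b(m, R) = (m + 27)/(R + (2 + R)/(R - 2)) = (27 + m)/(R + (2 + R)/(-2 + R)))
b(M(-5, -1), 32)*(-39) = ((-2 + 32)*(27 + 6*(-1))/(2 + 32 + 32*(-2 + 32)))*(-39) = (30*(27 - 6)/(2 + 32 + 32*30))*(-39) = (30*21/(2 + 32 + 960))*(-39) = (30*21/994)*(-39) = ((1/994)*30*21)*(-39) = (45/71)*(-39) = -1755/71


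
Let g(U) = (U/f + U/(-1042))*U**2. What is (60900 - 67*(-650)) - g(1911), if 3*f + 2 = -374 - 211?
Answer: 25976249748403/611654 ≈ 4.2469e+7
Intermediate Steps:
f = -587/3 (f = -2/3 + (-374 - 211)/3 = -2/3 + (1/3)*(-585) = -2/3 - 195 = -587/3 ≈ -195.67)
g(U) = -3713*U**3/611654 (g(U) = (U/(-587/3) + U/(-1042))*U**2 = (U*(-3/587) + U*(-1/1042))*U**2 = (-3*U/587 - U/1042)*U**2 = (-3713*U/611654)*U**2 = -3713*U**3/611654)
(60900 - 67*(-650)) - g(1911) = (60900 - 67*(-650)) - (-3713)*1911**3/611654 = (60900 - 1*(-43550)) - (-3713)*6978821031/611654 = (60900 + 43550) - 1*(-25912362488103/611654) = 104450 + 25912362488103/611654 = 25976249748403/611654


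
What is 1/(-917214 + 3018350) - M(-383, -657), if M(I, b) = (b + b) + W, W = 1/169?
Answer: 466588766009/355091984 ≈ 1314.0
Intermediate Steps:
W = 1/169 ≈ 0.0059172
M(I, b) = 1/169 + 2*b (M(I, b) = (b + b) + 1/169 = 2*b + 1/169 = 1/169 + 2*b)
1/(-917214 + 3018350) - M(-383, -657) = 1/(-917214 + 3018350) - (1/169 + 2*(-657)) = 1/2101136 - (1/169 - 1314) = 1/2101136 - 1*(-222065/169) = 1/2101136 + 222065/169 = 466588766009/355091984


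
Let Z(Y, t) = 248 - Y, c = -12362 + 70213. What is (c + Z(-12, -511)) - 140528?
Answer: -82417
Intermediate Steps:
c = 57851
(c + Z(-12, -511)) - 140528 = (57851 + (248 - 1*(-12))) - 140528 = (57851 + (248 + 12)) - 140528 = (57851 + 260) - 140528 = 58111 - 140528 = -82417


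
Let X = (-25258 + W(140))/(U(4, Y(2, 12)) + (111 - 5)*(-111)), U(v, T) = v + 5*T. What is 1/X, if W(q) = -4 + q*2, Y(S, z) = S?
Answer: 5876/12491 ≈ 0.47042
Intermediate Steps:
W(q) = -4 + 2*q
X = 12491/5876 (X = (-25258 + (-4 + 2*140))/((4 + 5*2) + (111 - 5)*(-111)) = (-25258 + (-4 + 280))/((4 + 10) + 106*(-111)) = (-25258 + 276)/(14 - 11766) = -24982/(-11752) = -24982*(-1/11752) = 12491/5876 ≈ 2.1258)
1/X = 1/(12491/5876) = 5876/12491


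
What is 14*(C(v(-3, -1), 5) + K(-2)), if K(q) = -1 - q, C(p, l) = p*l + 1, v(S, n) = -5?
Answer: -322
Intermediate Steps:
C(p, l) = 1 + l*p (C(p, l) = l*p + 1 = 1 + l*p)
14*(C(v(-3, -1), 5) + K(-2)) = 14*((1 + 5*(-5)) + (-1 - 1*(-2))) = 14*((1 - 25) + (-1 + 2)) = 14*(-24 + 1) = 14*(-23) = -322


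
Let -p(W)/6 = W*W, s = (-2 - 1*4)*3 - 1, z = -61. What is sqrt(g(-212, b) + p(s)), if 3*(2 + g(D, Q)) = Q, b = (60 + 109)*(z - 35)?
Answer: 2*I*sqrt(1894) ≈ 87.04*I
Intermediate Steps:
b = -16224 (b = (60 + 109)*(-61 - 35) = 169*(-96) = -16224)
g(D, Q) = -2 + Q/3
s = -19 (s = (-2 - 4)*3 - 1 = -6*3 - 1 = -18 - 1 = -19)
p(W) = -6*W**2 (p(W) = -6*W*W = -6*W**2)
sqrt(g(-212, b) + p(s)) = sqrt((-2 + (1/3)*(-16224)) - 6*(-19)**2) = sqrt((-2 - 5408) - 6*361) = sqrt(-5410 - 2166) = sqrt(-7576) = 2*I*sqrt(1894)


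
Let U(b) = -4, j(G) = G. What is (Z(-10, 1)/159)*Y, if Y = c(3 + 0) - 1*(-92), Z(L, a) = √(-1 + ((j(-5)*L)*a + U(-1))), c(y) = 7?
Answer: 99*√5/53 ≈ 4.1768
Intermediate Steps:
Z(L, a) = √(-5 - 5*L*a) (Z(L, a) = √(-1 + ((-5*L)*a - 4)) = √(-1 + (-5*L*a - 4)) = √(-1 + (-4 - 5*L*a)) = √(-5 - 5*L*a))
Y = 99 (Y = 7 - 1*(-92) = 7 + 92 = 99)
(Z(-10, 1)/159)*Y = (√(-5 - 5*(-10)*1)/159)*99 = (√(-5 + 50)*(1/159))*99 = (√45*(1/159))*99 = ((3*√5)*(1/159))*99 = (√5/53)*99 = 99*√5/53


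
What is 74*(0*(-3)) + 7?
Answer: 7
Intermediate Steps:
74*(0*(-3)) + 7 = 74*0 + 7 = 0 + 7 = 7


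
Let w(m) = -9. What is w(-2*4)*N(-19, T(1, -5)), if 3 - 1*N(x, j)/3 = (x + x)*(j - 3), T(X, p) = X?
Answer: 1971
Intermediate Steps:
N(x, j) = 9 - 6*x*(-3 + j) (N(x, j) = 9 - 3*(x + x)*(j - 3) = 9 - 3*2*x*(-3 + j) = 9 - 6*x*(-3 + j))
w(-2*4)*N(-19, T(1, -5)) = -9*(9 + 18*(-19) - 6*1*(-19)) = -9*(9 - 342 + 114) = -9*(-219) = 1971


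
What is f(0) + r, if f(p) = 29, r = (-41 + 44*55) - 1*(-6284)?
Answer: 8692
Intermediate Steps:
r = 8663 (r = (-41 + 2420) + 6284 = 2379 + 6284 = 8663)
f(0) + r = 29 + 8663 = 8692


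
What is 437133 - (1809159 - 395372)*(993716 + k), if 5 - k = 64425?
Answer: -1313826166819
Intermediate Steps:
k = -64420 (k = 5 - 1*64425 = 5 - 64425 = -64420)
437133 - (1809159 - 395372)*(993716 + k) = 437133 - (1809159 - 395372)*(993716 - 64420) = 437133 - 1413787*929296 = 437133 - 1*1313826603952 = 437133 - 1313826603952 = -1313826166819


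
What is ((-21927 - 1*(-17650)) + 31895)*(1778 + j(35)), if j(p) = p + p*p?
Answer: 83903484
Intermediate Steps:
j(p) = p + p²
((-21927 - 1*(-17650)) + 31895)*(1778 + j(35)) = ((-21927 - 1*(-17650)) + 31895)*(1778 + 35*(1 + 35)) = ((-21927 + 17650) + 31895)*(1778 + 35*36) = (-4277 + 31895)*(1778 + 1260) = 27618*3038 = 83903484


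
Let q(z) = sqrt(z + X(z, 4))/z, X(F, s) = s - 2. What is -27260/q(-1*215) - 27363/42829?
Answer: -27363/42829 - 5860900*I*sqrt(213)/213 ≈ -0.63889 - 4.0158e+5*I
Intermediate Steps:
X(F, s) = -2 + s
q(z) = sqrt(2 + z)/z (q(z) = sqrt(z + (-2 + 4))/z = sqrt(z + 2)/z = sqrt(2 + z)/z)
-27260/q(-1*215) - 27363/42829 = -27260*(-215/sqrt(2 - 1*215)) - 27363/42829 = -27260*(-215/sqrt(2 - 215)) - 27363*1/42829 = -27260*215*I*sqrt(213)/213 - 27363/42829 = -5860900*I*sqrt(213)/213 - 27363/42829 = -27363/42829 - 5860900*I*sqrt(213)/213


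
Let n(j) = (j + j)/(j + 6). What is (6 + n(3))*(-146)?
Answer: -2920/3 ≈ -973.33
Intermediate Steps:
n(j) = 2*j/(6 + j) (n(j) = (2*j)/(6 + j) = 2*j/(6 + j))
(6 + n(3))*(-146) = (6 + 2*3/(6 + 3))*(-146) = (6 + 2*3/9)*(-146) = (6 + 2*3*(1/9))*(-146) = (6 + 2/3)*(-146) = (20/3)*(-146) = -2920/3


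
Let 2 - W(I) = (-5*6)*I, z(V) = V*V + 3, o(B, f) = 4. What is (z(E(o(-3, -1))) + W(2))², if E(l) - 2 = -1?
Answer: 4356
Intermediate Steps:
E(l) = 1 (E(l) = 2 - 1 = 1)
z(V) = 3 + V² (z(V) = V² + 3 = 3 + V²)
W(I) = 2 + 30*I (W(I) = 2 - (-5*6)*I = 2 - (-30)*I = 2 + 30*I)
(z(E(o(-3, -1))) + W(2))² = ((3 + 1²) + (2 + 30*2))² = ((3 + 1) + (2 + 60))² = (4 + 62)² = 66² = 4356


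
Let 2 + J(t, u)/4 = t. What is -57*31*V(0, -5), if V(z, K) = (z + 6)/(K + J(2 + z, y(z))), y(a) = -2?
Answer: 10602/5 ≈ 2120.4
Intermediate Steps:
J(t, u) = -8 + 4*t
V(z, K) = (6 + z)/(K + 4*z) (V(z, K) = (z + 6)/(K + (-8 + 4*(2 + z))) = (6 + z)/(K + (-8 + (8 + 4*z))) = (6 + z)/(K + 4*z))
-57*31*V(0, -5) = -57*31*(6 + 0)/(-5 + 4*0) = -1767*6/(-5 + 0) = -1767*6/(-5) = -1767*(-⅕*6) = -1767*(-6)/5 = -1*(-10602/5) = 10602/5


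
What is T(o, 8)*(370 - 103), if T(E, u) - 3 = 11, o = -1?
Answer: 3738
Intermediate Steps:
T(E, u) = 14 (T(E, u) = 3 + 11 = 14)
T(o, 8)*(370 - 103) = 14*(370 - 103) = 14*267 = 3738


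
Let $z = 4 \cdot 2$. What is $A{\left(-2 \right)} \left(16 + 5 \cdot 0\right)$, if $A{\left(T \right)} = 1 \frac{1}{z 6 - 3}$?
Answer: $\frac{16}{45} \approx 0.35556$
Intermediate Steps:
$z = 8$
$A{\left(T \right)} = \frac{1}{45}$ ($A{\left(T \right)} = 1 \frac{1}{8 \cdot 6 - 3} = 1 \frac{1}{48 - 3} = 1 \cdot \frac{1}{45} = \frac{1}{45}$)
$A{\left(-2 \right)} \left(16 + 5 \cdot 0\right) = \frac{16 + 5 \cdot 0}{45} = \frac{16 + 0}{45} = \frac{1}{45} \cdot 16 = \frac{16}{45}$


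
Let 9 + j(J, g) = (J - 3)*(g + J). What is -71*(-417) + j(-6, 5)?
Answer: 29607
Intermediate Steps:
j(J, g) = -9 + (-3 + J)*(J + g) (j(J, g) = -9 + (J - 3)*(g + J) = -9 + (-3 + J)*(J + g))
-71*(-417) + j(-6, 5) = -71*(-417) + (-9 + (-6)**2 - 3*(-6) - 3*5 - 6*5) = 29607 + (-9 + 36 + 18 - 15 - 30) = 29607 + 0 = 29607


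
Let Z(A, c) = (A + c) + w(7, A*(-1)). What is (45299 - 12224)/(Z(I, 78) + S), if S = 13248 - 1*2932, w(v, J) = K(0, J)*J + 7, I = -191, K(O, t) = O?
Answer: 6615/2042 ≈ 3.2395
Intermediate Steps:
w(v, J) = 7 (w(v, J) = 0*J + 7 = 0 + 7 = 7)
Z(A, c) = 7 + A + c (Z(A, c) = (A + c) + 7 = 7 + A + c)
S = 10316 (S = 13248 - 2932 = 10316)
(45299 - 12224)/(Z(I, 78) + S) = (45299 - 12224)/((7 - 191 + 78) + 10316) = 33075/(-106 + 10316) = 33075/10210 = 33075*(1/10210) = 6615/2042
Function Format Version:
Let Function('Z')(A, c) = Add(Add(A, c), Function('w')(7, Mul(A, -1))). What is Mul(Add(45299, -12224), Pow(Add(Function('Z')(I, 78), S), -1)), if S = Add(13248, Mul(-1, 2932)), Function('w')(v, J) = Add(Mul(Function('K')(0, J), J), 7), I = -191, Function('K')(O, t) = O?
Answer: Rational(6615, 2042) ≈ 3.2395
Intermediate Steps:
Function('w')(v, J) = 7 (Function('w')(v, J) = Add(Mul(0, J), 7) = Add(0, 7) = 7)
Function('Z')(A, c) = Add(7, A, c) (Function('Z')(A, c) = Add(Add(A, c), 7) = Add(7, A, c))
S = 10316 (S = Add(13248, -2932) = 10316)
Mul(Add(45299, -12224), Pow(Add(Function('Z')(I, 78), S), -1)) = Mul(Add(45299, -12224), Pow(Add(Add(7, -191, 78), 10316), -1)) = Mul(33075, Pow(Add(-106, 10316), -1)) = Mul(33075, Pow(10210, -1)) = Mul(33075, Rational(1, 10210)) = Rational(6615, 2042)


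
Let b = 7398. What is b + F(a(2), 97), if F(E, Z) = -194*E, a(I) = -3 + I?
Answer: 7592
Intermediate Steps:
b + F(a(2), 97) = 7398 - 194*(-3 + 2) = 7398 - 194*(-1) = 7398 + 194 = 7592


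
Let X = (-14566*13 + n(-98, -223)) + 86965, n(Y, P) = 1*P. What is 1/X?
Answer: -1/102616 ≈ -9.7451e-6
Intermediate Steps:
n(Y, P) = P
X = -102616 (X = (-14566*13 - 223) + 86965 = (-189358 - 223) + 86965 = -189581 + 86965 = -102616)
1/X = 1/(-102616) = -1/102616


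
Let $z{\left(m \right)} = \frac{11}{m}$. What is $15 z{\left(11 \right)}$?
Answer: $15$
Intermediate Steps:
$15 z{\left(11 \right)} = 15 \cdot \frac{11}{11} = 15 \cdot 11 \cdot \frac{1}{11} = 15 \cdot 1 = 15$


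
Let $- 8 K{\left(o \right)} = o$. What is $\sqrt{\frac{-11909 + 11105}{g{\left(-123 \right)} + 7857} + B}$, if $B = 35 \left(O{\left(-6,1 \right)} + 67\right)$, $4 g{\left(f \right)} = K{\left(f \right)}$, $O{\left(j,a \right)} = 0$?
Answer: $\frac{\sqrt{16486166419321}}{83849} \approx 48.424$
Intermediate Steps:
$K{\left(o \right)} = - \frac{o}{8}$
$g{\left(f \right)} = - \frac{f}{32}$ ($g{\left(f \right)} = \frac{\left(- \frac{1}{8}\right) f}{4} = - \frac{f}{32}$)
$B = 2345$ ($B = 35 \left(0 + 67\right) = 35 \cdot 67 = 2345$)
$\sqrt{\frac{-11909 + 11105}{g{\left(-123 \right)} + 7857} + B} = \sqrt{\frac{-11909 + 11105}{\left(- \frac{1}{32}\right) \left(-123\right) + 7857} + 2345} = \sqrt{- \frac{804}{\frac{123}{32} + 7857} + 2345} = \sqrt{- \frac{804}{\frac{251547}{32}} + 2345} = \sqrt{\left(-804\right) \frac{32}{251547} + 2345} = \sqrt{- \frac{8576}{83849} + 2345} = \sqrt{\frac{196617329}{83849}} = \frac{\sqrt{16486166419321}}{83849}$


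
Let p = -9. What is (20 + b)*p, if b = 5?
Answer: -225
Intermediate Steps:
(20 + b)*p = (20 + 5)*(-9) = 25*(-9) = -225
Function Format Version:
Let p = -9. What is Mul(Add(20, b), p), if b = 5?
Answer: -225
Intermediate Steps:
Mul(Add(20, b), p) = Mul(Add(20, 5), -9) = Mul(25, -9) = -225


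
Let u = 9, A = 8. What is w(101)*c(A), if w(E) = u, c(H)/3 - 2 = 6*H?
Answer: 1350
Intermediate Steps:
c(H) = 6 + 18*H (c(H) = 6 + 3*(6*H) = 6 + 18*H)
w(E) = 9
w(101)*c(A) = 9*(6 + 18*8) = 9*(6 + 144) = 9*150 = 1350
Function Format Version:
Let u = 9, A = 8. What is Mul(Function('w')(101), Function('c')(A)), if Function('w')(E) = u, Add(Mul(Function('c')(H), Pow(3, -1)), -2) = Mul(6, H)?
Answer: 1350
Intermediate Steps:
Function('c')(H) = Add(6, Mul(18, H)) (Function('c')(H) = Add(6, Mul(3, Mul(6, H))) = Add(6, Mul(18, H)))
Function('w')(E) = 9
Mul(Function('w')(101), Function('c')(A)) = Mul(9, Add(6, Mul(18, 8))) = Mul(9, Add(6, 144)) = Mul(9, 150) = 1350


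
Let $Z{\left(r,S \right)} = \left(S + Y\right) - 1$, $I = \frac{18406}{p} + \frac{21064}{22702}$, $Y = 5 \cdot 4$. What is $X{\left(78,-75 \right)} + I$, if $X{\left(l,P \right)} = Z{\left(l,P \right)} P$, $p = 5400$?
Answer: $\frac{128853239653}{30647700} \approx 4204.3$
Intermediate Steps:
$Y = 20$
$I = \frac{132899653}{30647700}$ ($I = \frac{18406}{5400} + \frac{21064}{22702} = 18406 \cdot \frac{1}{5400} + 21064 \cdot \frac{1}{22702} = \frac{9203}{2700} + \frac{10532}{11351} = \frac{132899653}{30647700} \approx 4.3364$)
$Z{\left(r,S \right)} = 19 + S$ ($Z{\left(r,S \right)} = \left(S + 20\right) - 1 = \left(20 + S\right) - 1 = 19 + S$)
$X{\left(l,P \right)} = P \left(19 + P\right)$ ($X{\left(l,P \right)} = \left(19 + P\right) P = P \left(19 + P\right)$)
$X{\left(78,-75 \right)} + I = - 75 \left(19 - 75\right) + \frac{132899653}{30647700} = \left(-75\right) \left(-56\right) + \frac{132899653}{30647700} = 4200 + \frac{132899653}{30647700} = \frac{128853239653}{30647700}$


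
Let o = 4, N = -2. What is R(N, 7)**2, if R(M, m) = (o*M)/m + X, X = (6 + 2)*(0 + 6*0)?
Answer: 64/49 ≈ 1.3061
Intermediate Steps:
X = 0 (X = 8*(0 + 0) = 8*0 = 0)
R(M, m) = 4*M/m (R(M, m) = (4*M)/m + 0 = 4*M/m + 0 = 4*M/m)
R(N, 7)**2 = (4*(-2)/7)**2 = (4*(-2)*(1/7))**2 = (-8/7)**2 = 64/49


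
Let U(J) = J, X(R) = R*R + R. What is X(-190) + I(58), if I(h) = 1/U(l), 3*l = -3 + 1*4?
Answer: 35913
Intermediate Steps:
l = ⅓ (l = (-3 + 1*4)/3 = (-3 + 4)/3 = (⅓)*1 = ⅓ ≈ 0.33333)
X(R) = R + R² (X(R) = R² + R = R + R²)
I(h) = 3 (I(h) = 1/(⅓) = 3)
X(-190) + I(58) = -190*(1 - 190) + 3 = -190*(-189) + 3 = 35910 + 3 = 35913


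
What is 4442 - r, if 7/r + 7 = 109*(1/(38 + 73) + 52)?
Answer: 2791707383/628480 ≈ 4442.0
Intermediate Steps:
r = 777/628480 (r = 7/(-7 + 109*(1/(38 + 73) + 52)) = 7/(-7 + 109*(1/111 + 52)) = 7/(-7 + 109*(5773/111)) = 7/(-7 + 629257/111) = 7/(628480/111) = 7*(111/628480) = 777/628480 ≈ 0.0012363)
4442 - r = 4442 - 1*777/628480 = 4442 - 777/628480 = 2791707383/628480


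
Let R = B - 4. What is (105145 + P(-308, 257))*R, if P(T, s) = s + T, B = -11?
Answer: -1576410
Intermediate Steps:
P(T, s) = T + s
R = -15 (R = -11 - 4 = -15)
(105145 + P(-308, 257))*R = (105145 + (-308 + 257))*(-15) = (105145 - 51)*(-15) = 105094*(-15) = -1576410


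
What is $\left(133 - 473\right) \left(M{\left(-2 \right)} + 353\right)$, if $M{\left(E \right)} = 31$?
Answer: $-130560$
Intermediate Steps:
$\left(133 - 473\right) \left(M{\left(-2 \right)} + 353\right) = \left(133 - 473\right) \left(31 + 353\right) = \left(133 - 473\right) 384 = \left(-340\right) 384 = -130560$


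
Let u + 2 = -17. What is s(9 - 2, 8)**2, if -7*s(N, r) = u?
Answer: 361/49 ≈ 7.3673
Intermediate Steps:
u = -19 (u = -2 - 17 = -19)
s(N, r) = 19/7 (s(N, r) = -1/7*(-19) = 19/7)
s(9 - 2, 8)**2 = (19/7)**2 = 361/49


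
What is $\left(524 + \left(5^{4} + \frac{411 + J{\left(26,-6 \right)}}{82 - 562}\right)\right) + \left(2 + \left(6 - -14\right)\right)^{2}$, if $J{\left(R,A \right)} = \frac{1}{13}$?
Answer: $\frac{318268}{195} \approx 1632.1$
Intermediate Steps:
$J{\left(R,A \right)} = \frac{1}{13}$
$\left(524 + \left(5^{4} + \frac{411 + J{\left(26,-6 \right)}}{82 - 562}\right)\right) + \left(2 + \left(6 - -14\right)\right)^{2} = \left(524 + \left(5^{4} + \frac{411 + \frac{1}{13}}{82 - 562}\right)\right) + \left(2 + \left(6 - -14\right)\right)^{2} = \left(524 + \left(625 + \frac{5344}{13 \left(-480\right)}\right)\right) + \left(2 + \left(6 + 14\right)\right)^{2} = \left(524 + \left(625 + \frac{5344}{13} \left(- \frac{1}{480}\right)\right)\right) + \left(2 + 20\right)^{2} = \left(524 + \left(625 - \frac{167}{195}\right)\right) + 22^{2} = \left(524 + \frac{121708}{195}\right) + 484 = \frac{223888}{195} + 484 = \frac{318268}{195}$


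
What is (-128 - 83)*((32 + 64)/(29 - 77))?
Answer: 422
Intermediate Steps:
(-128 - 83)*((32 + 64)/(29 - 77)) = -20256/(-48) = -20256*(-1)/48 = -211*(-2) = 422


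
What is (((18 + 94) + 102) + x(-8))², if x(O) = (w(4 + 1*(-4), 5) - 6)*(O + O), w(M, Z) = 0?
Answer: 96100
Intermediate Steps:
x(O) = -12*O (x(O) = (0 - 6)*(O + O) = -12*O)
(((18 + 94) + 102) + x(-8))² = (((18 + 94) + 102) - 12*(-8))² = ((112 + 102) + 96)² = (214 + 96)² = 310² = 96100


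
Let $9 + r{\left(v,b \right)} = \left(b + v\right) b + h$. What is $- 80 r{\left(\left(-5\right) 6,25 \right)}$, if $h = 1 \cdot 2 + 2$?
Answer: $10400$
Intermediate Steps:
$h = 4$ ($h = 2 + 2 = 4$)
$r{\left(v,b \right)} = -5 + b \left(b + v\right)$ ($r{\left(v,b \right)} = -9 + \left(\left(b + v\right) b + 4\right) = -9 + \left(b \left(b + v\right) + 4\right) = -9 + \left(4 + b \left(b + v\right)\right) = -5 + b \left(b + v\right)$)
$- 80 r{\left(\left(-5\right) 6,25 \right)} = - 80 \left(-5 + 25^{2} + 25 \left(\left(-5\right) 6\right)\right) = - 80 \left(-5 + 625 + 25 \left(-30\right)\right) = - 80 \left(-5 + 625 - 750\right) = \left(-80\right) \left(-130\right) = 10400$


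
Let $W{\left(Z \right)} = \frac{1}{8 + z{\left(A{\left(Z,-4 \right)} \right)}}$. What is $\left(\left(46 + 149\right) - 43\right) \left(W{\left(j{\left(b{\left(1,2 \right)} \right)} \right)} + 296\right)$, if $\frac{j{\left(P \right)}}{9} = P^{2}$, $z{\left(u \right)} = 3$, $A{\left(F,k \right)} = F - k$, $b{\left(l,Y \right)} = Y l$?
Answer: $\frac{495064}{11} \approx 45006.0$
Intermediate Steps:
$j{\left(P \right)} = 9 P^{2}$
$W{\left(Z \right)} = \frac{1}{11}$ ($W{\left(Z \right)} = \frac{1}{8 + 3} = \frac{1}{11}$)
$\left(\left(46 + 149\right) - 43\right) \left(W{\left(j{\left(b{\left(1,2 \right)} \right)} \right)} + 296\right) = \left(\left(46 + 149\right) - 43\right) \left(\frac{1}{11} + 296\right) = \left(195 - 43\right) \frac{3257}{11} = 152 \cdot \frac{3257}{11} = \frac{495064}{11}$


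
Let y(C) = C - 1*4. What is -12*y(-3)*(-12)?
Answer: -1008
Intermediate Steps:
y(C) = -4 + C (y(C) = C - 4 = -4 + C)
-12*y(-3)*(-12) = -12*(-4 - 3)*(-12) = -12*(-7)*(-12) = 84*(-12) = -1008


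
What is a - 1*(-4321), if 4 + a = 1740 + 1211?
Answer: 7268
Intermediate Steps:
a = 2947 (a = -4 + (1740 + 1211) = -4 + 2951 = 2947)
a - 1*(-4321) = 2947 - 1*(-4321) = 2947 + 4321 = 7268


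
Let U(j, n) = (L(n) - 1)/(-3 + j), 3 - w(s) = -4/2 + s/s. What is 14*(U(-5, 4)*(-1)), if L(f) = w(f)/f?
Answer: 0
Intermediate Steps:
w(s) = 4 (w(s) = 3 - (-4/2 + s/s) = 3 - (-4*½ + 1) = 3 - (-2 + 1) = 3 - 1*(-1) = 3 + 1 = 4)
L(f) = 4/f
U(j, n) = (-1 + 4/n)/(-3 + j) (U(j, n) = (4/n - 1)/(-3 + j) = (-1 + 4/n)/(-3 + j))
14*(U(-5, 4)*(-1)) = 14*(((4 - 1*4)/(4*(-3 - 5)))*(-1)) = 14*(((¼)*(4 - 4)/(-8))*(-1)) = 14*(((¼)*(-⅛)*0)*(-1)) = 14*(0*(-1)) = 14*0 = 0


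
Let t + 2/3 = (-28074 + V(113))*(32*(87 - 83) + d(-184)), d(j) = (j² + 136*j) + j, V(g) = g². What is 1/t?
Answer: -3/402950042 ≈ -7.4451e-9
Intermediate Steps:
d(j) = j² + 137*j
t = -402950042/3 (t = -⅔ + (-28074 + 113²)*(32*(87 - 83) - 184*(137 - 184)) = -⅔ + (-28074 + 12769)*(32*4 - 184*(-47)) = -⅔ - 15305*(128 + 8648) = -⅔ - 15305*8776 = -⅔ - 134316680 = -402950042/3 ≈ -1.3432e+8)
1/t = 1/(-402950042/3) = -3/402950042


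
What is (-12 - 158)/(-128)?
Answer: 85/64 ≈ 1.3281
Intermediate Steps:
(-12 - 158)/(-128) = -170*(-1/128) = 85/64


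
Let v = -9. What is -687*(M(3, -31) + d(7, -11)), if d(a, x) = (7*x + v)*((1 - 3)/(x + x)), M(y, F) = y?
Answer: 36411/11 ≈ 3310.1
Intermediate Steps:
d(a, x) = -(-9 + 7*x)/x (d(a, x) = (7*x - 9)*((1 - 3)/(x + x)) = (-9 + 7*x)*(-2*1/(2*x)) = (-9 + 7*x)*(-1/x) = -(-9 + 7*x)/x)
-687*(M(3, -31) + d(7, -11)) = -687*(3 + (-7 + 9/(-11))) = -687*(3 + (-7 + 9*(-1/11))) = -687*(3 + (-7 - 9/11)) = -687*(3 - 86/11) = -687*(-53/11) = 36411/11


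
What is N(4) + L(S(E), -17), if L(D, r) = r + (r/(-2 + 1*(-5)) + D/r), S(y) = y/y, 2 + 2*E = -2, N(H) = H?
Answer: -1265/119 ≈ -10.630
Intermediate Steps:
E = -2 (E = -1 + (½)*(-2) = -1 - 1 = -2)
S(y) = 1
L(D, r) = 6*r/7 + D/r (L(D, r) = r + (r/(-2 - 5) + D/r) = r + (r/(-7) + D/r) = r + (r*(-⅐) + D/r) = r + (-r/7 + D/r) = 6*r/7 + D/r)
N(4) + L(S(E), -17) = 4 + ((6/7)*(-17) + 1/(-17)) = 4 + (-102/7 + 1*(-1/17)) = 4 + (-102/7 - 1/17) = 4 - 1741/119 = -1265/119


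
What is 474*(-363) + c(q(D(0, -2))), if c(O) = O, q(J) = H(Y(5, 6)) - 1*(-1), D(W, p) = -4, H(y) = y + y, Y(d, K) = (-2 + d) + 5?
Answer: -172045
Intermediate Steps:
Y(d, K) = 3 + d
H(y) = 2*y
q(J) = 17 (q(J) = 2*(3 + 5) - 1*(-1) = 2*8 + 1 = 16 + 1 = 17)
474*(-363) + c(q(D(0, -2))) = 474*(-363) + 17 = -172062 + 17 = -172045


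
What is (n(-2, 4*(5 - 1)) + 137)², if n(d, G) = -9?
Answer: 16384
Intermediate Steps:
(n(-2, 4*(5 - 1)) + 137)² = (-9 + 137)² = 128² = 16384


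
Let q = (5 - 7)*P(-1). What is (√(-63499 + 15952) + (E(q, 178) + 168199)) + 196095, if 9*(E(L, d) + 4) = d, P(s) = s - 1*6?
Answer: 3278788/9 + 9*I*√587 ≈ 3.6431e+5 + 218.05*I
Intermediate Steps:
P(s) = -6 + s (P(s) = s - 6 = -6 + s)
q = 14 (q = (5 - 7)*(-6 - 1) = -2*(-7) = 14)
E(L, d) = -4 + d/9
(√(-63499 + 15952) + (E(q, 178) + 168199)) + 196095 = (√(-63499 + 15952) + ((-4 + (⅑)*178) + 168199)) + 196095 = (√(-47547) + ((-4 + 178/9) + 168199)) + 196095 = (9*I*√587 + (142/9 + 168199)) + 196095 = (9*I*√587 + 1513933/9) + 196095 = (1513933/9 + 9*I*√587) + 196095 = 3278788/9 + 9*I*√587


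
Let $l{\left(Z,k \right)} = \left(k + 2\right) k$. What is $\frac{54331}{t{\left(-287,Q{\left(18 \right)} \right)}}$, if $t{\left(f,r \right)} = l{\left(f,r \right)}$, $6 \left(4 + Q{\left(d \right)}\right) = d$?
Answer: $-54331$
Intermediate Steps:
$Q{\left(d \right)} = -4 + \frac{d}{6}$
$l{\left(Z,k \right)} = k \left(2 + k\right)$ ($l{\left(Z,k \right)} = \left(2 + k\right) k = k \left(2 + k\right)$)
$t{\left(f,r \right)} = r \left(2 + r\right)$
$\frac{54331}{t{\left(-287,Q{\left(18 \right)} \right)}} = \frac{54331}{\left(-4 + \frac{1}{6} \cdot 18\right) \left(2 + \left(-4 + \frac{1}{6} \cdot 18\right)\right)} = \frac{54331}{\left(-4 + 3\right) \left(2 + \left(-4 + 3\right)\right)} = \frac{54331}{\left(-1\right) \left(2 - 1\right)} = \frac{54331}{\left(-1\right) 1} = \frac{54331}{-1} = 54331 \left(-1\right) = -54331$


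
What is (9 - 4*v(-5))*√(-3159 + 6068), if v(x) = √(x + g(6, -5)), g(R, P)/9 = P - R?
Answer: √2909*(9 - 8*I*√26) ≈ 485.42 - 2200.1*I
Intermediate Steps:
g(R, P) = -9*R + 9*P (g(R, P) = 9*(P - R) = -9*R + 9*P)
v(x) = √(-99 + x) (v(x) = √(x + (-9*6 + 9*(-5))) = √(x + (-54 - 45)) = √(x - 99) = √(-99 + x))
(9 - 4*v(-5))*√(-3159 + 6068) = (9 - 4*√(-99 - 5))*√(-3159 + 6068) = (9 - 4*√(-104))*√2909 = (9 - 4*2*I*√26)*√2909 = (9 - 8*I*√26)*√2909 = √2909*(9 - 8*I*√26)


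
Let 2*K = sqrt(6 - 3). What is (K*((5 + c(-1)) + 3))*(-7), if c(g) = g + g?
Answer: -21*sqrt(3) ≈ -36.373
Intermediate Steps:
K = sqrt(3)/2 (K = sqrt(6 - 3)/2 = sqrt(3)/2 ≈ 0.86602)
c(g) = 2*g
(K*((5 + c(-1)) + 3))*(-7) = ((sqrt(3)/2)*((5 + 2*(-1)) + 3))*(-7) = ((sqrt(3)/2)*((5 - 2) + 3))*(-7) = ((sqrt(3)/2)*(3 + 3))*(-7) = ((sqrt(3)/2)*6)*(-7) = (3*sqrt(3))*(-7) = -21*sqrt(3)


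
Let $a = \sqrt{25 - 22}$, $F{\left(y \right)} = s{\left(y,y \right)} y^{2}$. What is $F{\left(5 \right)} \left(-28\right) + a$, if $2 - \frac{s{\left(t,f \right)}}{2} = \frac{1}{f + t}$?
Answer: $-2660 + \sqrt{3} \approx -2658.3$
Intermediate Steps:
$s{\left(t,f \right)} = 4 - \frac{2}{f + t}$
$F{\left(y \right)} = y \left(-1 + 4 y\right)$ ($F{\left(y \right)} = \frac{2 \left(-1 + 2 y + 2 y\right)}{y + y} y^{2} = \frac{2 \left(-1 + 4 y\right)}{2 y} y^{2} = 2 \frac{1}{2 y} \left(-1 + 4 y\right) y^{2} = \frac{-1 + 4 y}{y} y^{2} = y \left(-1 + 4 y\right)$)
$a = \sqrt{3} \approx 1.732$
$F{\left(5 \right)} \left(-28\right) + a = 5 \left(-1 + 4 \cdot 5\right) \left(-28\right) + \sqrt{3} = 5 \left(-1 + 20\right) \left(-28\right) + \sqrt{3} = 5 \cdot 19 \left(-28\right) + \sqrt{3} = 95 \left(-28\right) + \sqrt{3} = -2660 + \sqrt{3}$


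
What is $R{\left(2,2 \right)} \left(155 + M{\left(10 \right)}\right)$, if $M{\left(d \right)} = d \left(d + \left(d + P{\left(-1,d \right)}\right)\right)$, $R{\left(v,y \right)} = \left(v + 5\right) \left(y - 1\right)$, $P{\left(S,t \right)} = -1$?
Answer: $2415$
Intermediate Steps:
$R{\left(v,y \right)} = \left(-1 + y\right) \left(5 + v\right)$ ($R{\left(v,y \right)} = \left(5 + v\right) \left(-1 + y\right) = \left(-1 + y\right) \left(5 + v\right)$)
$M{\left(d \right)} = d \left(-1 + 2 d\right)$ ($M{\left(d \right)} = d \left(d + \left(d - 1\right)\right) = d \left(d + \left(-1 + d\right)\right) = d \left(-1 + 2 d\right)$)
$R{\left(2,2 \right)} \left(155 + M{\left(10 \right)}\right) = \left(-5 - 2 + 5 \cdot 2 + 2 \cdot 2\right) \left(155 + 10 \left(-1 + 2 \cdot 10\right)\right) = \left(-5 - 2 + 10 + 4\right) \left(155 + 10 \left(-1 + 20\right)\right) = 7 \left(155 + 10 \cdot 19\right) = 7 \left(155 + 190\right) = 7 \cdot 345 = 2415$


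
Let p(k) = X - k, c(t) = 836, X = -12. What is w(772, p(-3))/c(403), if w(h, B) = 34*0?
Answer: 0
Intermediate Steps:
p(k) = -12 - k
w(h, B) = 0
w(772, p(-3))/c(403) = 0/836 = 0*(1/836) = 0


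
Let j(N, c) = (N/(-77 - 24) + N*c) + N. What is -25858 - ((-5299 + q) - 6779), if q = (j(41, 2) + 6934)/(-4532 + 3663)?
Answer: -1208744104/87769 ≈ -13772.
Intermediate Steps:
j(N, c) = 100*N/101 + N*c (j(N, c) = (N/(-101) + N*c) + N = (-N/101 + N*c) + N = 100*N/101 + N*c)
q = -712716/87769 (q = ((1/101)*41*(100 + 101*2) + 6934)/(-4532 + 3663) = ((1/101)*41*(100 + 202) + 6934)/(-869) = ((1/101)*41*302 + 6934)*(-1/869) = (12382/101 + 6934)*(-1/869) = (712716/101)*(-1/869) = -712716/87769 ≈ -8.1204)
-25858 - ((-5299 + q) - 6779) = -25858 - ((-5299 - 712716/87769) - 6779) = -25858 - (-465800647/87769 - 6779) = -25858 - 1*(-1060786698/87769) = -25858 + 1060786698/87769 = -1208744104/87769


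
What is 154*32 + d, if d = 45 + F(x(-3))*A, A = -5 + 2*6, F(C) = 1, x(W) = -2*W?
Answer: 4980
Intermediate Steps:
A = 7 (A = -5 + 12 = 7)
d = 52 (d = 45 + 1*7 = 45 + 7 = 52)
154*32 + d = 154*32 + 52 = 4928 + 52 = 4980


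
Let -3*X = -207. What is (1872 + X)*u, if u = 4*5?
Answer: 38820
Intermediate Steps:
X = 69 (X = -1/3*(-207) = 69)
u = 20
(1872 + X)*u = (1872 + 69)*20 = 1941*20 = 38820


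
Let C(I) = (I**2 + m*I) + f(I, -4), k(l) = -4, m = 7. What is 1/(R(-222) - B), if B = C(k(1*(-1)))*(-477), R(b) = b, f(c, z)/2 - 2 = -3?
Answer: -1/6900 ≈ -0.00014493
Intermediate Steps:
f(c, z) = -2 (f(c, z) = 4 + 2*(-3) = 4 - 6 = -2)
C(I) = -2 + I**2 + 7*I (C(I) = (I**2 + 7*I) - 2 = -2 + I**2 + 7*I)
B = 6678 (B = (-2 + (-4)**2 + 7*(-4))*(-477) = (-2 + 16 - 28)*(-477) = -14*(-477) = 6678)
1/(R(-222) - B) = 1/(-222 - 1*6678) = 1/(-222 - 6678) = 1/(-6900) = -1/6900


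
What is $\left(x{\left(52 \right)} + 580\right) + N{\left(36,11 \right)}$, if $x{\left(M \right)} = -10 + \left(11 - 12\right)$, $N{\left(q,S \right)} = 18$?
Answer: $587$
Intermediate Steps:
$x{\left(M \right)} = -11$ ($x{\left(M \right)} = -10 - 1 = -11$)
$\left(x{\left(52 \right)} + 580\right) + N{\left(36,11 \right)} = \left(-11 + 580\right) + 18 = 569 + 18 = 587$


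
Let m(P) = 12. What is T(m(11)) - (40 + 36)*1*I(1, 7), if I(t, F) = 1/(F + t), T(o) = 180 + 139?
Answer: 619/2 ≈ 309.50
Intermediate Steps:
T(o) = 319
T(m(11)) - (40 + 36)*1*I(1, 7) = 319 - (40 + 36)*1/(7 + 1) = 319 - 76*1/8 = 319 - 76/8 = 319 - 1*19/2 = 319 - 19/2 = 619/2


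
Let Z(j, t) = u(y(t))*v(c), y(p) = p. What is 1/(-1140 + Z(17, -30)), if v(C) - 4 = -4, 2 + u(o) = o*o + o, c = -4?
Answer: -1/1140 ≈ -0.00087719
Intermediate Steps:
u(o) = -2 + o + o² (u(o) = -2 + (o*o + o) = -2 + (o² + o) = -2 + (o + o²) = -2 + o + o²)
v(C) = 0 (v(C) = 4 - 4 = 0)
Z(j, t) = 0 (Z(j, t) = (-2 + t + t²)*0 = 0)
1/(-1140 + Z(17, -30)) = 1/(-1140 + 0) = 1/(-1140) = -1/1140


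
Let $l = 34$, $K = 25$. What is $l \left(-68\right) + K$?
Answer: $-2287$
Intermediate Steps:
$l \left(-68\right) + K = 34 \left(-68\right) + 25 = -2312 + 25 = -2287$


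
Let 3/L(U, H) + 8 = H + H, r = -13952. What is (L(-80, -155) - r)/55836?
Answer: 1478911/5918616 ≈ 0.24987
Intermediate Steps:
L(U, H) = 3/(-8 + 2*H) (L(U, H) = 3/(-8 + (H + H)) = 3/(-8 + 2*H))
(L(-80, -155) - r)/55836 = (3/(2*(-4 - 155)) - 1*(-13952))/55836 = ((3/2)/(-159) + 13952)*(1/55836) = ((3/2)*(-1/159) + 13952)*(1/55836) = (-1/106 + 13952)*(1/55836) = (1478911/106)*(1/55836) = 1478911/5918616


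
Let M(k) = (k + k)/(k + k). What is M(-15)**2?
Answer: 1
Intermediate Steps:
M(k) = 1 (M(k) = (2*k)/((2*k)) = (2*k)*(1/(2*k)) = 1)
M(-15)**2 = 1**2 = 1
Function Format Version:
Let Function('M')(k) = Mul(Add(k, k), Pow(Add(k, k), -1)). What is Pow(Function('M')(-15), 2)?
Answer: 1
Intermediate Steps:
Function('M')(k) = 1 (Function('M')(k) = Mul(Mul(2, k), Pow(Mul(2, k), -1)) = Mul(Mul(2, k), Mul(Rational(1, 2), Pow(k, -1))) = 1)
Pow(Function('M')(-15), 2) = Pow(1, 2) = 1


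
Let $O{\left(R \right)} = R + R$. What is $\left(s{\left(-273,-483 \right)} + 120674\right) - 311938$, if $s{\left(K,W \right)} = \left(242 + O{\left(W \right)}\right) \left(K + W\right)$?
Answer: $356080$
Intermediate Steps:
$O{\left(R \right)} = 2 R$
$s{\left(K,W \right)} = \left(242 + 2 W\right) \left(K + W\right)$
$\left(s{\left(-273,-483 \right)} + 120674\right) - 311938 = \left(\left(2 \left(-483\right)^{2} + 242 \left(-273\right) + 242 \left(-483\right) + 2 \left(-273\right) \left(-483\right)\right) + 120674\right) - 311938 = \left(\left(2 \cdot 233289 - 66066 - 116886 + 263718\right) + 120674\right) - 311938 = \left(\left(466578 - 66066 - 116886 + 263718\right) + 120674\right) - 311938 = \left(547344 + 120674\right) - 311938 = 668018 - 311938 = 356080$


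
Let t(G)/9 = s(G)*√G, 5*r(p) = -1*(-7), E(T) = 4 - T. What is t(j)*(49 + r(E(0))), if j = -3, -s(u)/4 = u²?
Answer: -81648*I*√3/5 ≈ -28284.0*I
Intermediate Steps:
s(u) = -4*u²
r(p) = 7/5 (r(p) = (-1*(-7))/5 = (⅕)*7 = 7/5)
t(G) = -36*G^(5/2) (t(G) = 9*((-4*G²)*√G) = 9*(-4*G^(5/2)) = -36*G^(5/2))
t(j)*(49 + r(E(0))) = (-324*I*√3)*(49 + 7/5) = -324*I*√3*(252/5) = -81648*I*√3/5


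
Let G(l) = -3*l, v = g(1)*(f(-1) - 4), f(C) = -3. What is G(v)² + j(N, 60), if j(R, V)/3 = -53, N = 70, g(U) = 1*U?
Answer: 282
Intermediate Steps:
g(U) = U
v = -7 (v = 1*(-3 - 4) = 1*(-7) = -7)
j(R, V) = -159 (j(R, V) = 3*(-53) = -159)
G(v)² + j(N, 60) = (-3*(-7))² - 159 = 21² - 159 = 441 - 159 = 282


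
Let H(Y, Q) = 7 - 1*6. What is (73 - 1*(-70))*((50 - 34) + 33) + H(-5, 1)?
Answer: 7008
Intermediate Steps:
H(Y, Q) = 1 (H(Y, Q) = 7 - 6 = 1)
(73 - 1*(-70))*((50 - 34) + 33) + H(-5, 1) = (73 - 1*(-70))*((50 - 34) + 33) + 1 = (73 + 70)*(16 + 33) + 1 = 143*49 + 1 = 7007 + 1 = 7008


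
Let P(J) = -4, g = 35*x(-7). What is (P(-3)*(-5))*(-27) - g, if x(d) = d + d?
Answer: -50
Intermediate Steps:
x(d) = 2*d
g = -490 (g = 35*(2*(-7)) = 35*(-14) = -490)
(P(-3)*(-5))*(-27) - g = -4*(-5)*(-27) - 1*(-490) = 20*(-27) + 490 = -540 + 490 = -50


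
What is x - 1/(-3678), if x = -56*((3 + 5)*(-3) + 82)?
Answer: -11946143/3678 ≈ -3248.0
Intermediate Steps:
x = -3248 (x = -56*(8*(-3) + 82) = -56*(-24 + 82) = -56*58 = -3248)
x - 1/(-3678) = -3248 - 1/(-3678) = -3248 - 1*(-1/3678) = -3248 + 1/3678 = -11946143/3678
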